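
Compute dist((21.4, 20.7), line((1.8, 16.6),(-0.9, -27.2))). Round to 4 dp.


|cross product| = 847.41
|line direction| = sqrt(1925.73) = 43.8831
Distance = 847.41/sqrt(1925.73) = 19.3106

19.3106


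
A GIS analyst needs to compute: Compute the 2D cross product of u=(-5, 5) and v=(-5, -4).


u x v = u_x*v_y - u_y*v_x = (-5)*(-4) - 5*(-5)
= 20 - (-25) = 45

45


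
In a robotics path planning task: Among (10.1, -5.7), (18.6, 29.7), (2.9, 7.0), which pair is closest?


d(P0,P1) = 36.4062, d(P0,P2) = 14.599, d(P1,P2) = 27.6004
Closest: P0 and P2

Closest pair: (10.1, -5.7) and (2.9, 7.0), distance = 14.599


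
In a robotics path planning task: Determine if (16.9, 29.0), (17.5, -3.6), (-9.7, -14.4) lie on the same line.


Cross product: (17.5-16.9)*((-14.4)-29) - ((-3.6)-29)*((-9.7)-16.9)
= -893.2

No, not collinear


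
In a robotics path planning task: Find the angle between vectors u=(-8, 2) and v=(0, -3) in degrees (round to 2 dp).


u.v = -6, |u| = sqrt(68) = 8.2462, |v| = sqrt(9) = 3
cos(theta) = u.v/(|u||v|) = -6/sqrt(612) = -0.242536
theta = acos(-0.242536) = 104.04 degrees

104.04 degrees


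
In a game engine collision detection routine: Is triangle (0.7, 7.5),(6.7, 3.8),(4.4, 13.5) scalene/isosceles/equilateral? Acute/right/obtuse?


Side lengths squared: AB^2=49.69, BC^2=99.38, CA^2=49.69
Sorted: [49.69, 49.69, 99.38]
By sides: Isosceles, By angles: Right

Isosceles, Right


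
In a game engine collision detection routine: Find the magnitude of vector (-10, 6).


|u| = sqrt((-10)^2 + 6^2) = sqrt(136) = 11.6619

11.6619


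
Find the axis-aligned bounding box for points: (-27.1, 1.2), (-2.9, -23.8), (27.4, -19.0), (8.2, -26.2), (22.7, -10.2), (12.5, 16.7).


x range: [-27.1, 27.4]
y range: [-26.2, 16.7]
Bounding box: (-27.1,-26.2) to (27.4,16.7)

(-27.1,-26.2) to (27.4,16.7)


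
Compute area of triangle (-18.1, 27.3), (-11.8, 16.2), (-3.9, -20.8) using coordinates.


Area = |x_A(y_B-y_C) + x_B(y_C-y_A) + x_C(y_A-y_B)|/2
= |(-669.7) + 567.58 + (-43.29)|/2
= 145.41/2 = 72.705

72.705


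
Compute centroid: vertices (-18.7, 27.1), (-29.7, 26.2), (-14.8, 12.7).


Centroid = ((x_A+x_B+x_C)/3, (y_A+y_B+y_C)/3)
= (((-18.7)+(-29.7)+(-14.8))/3, (27.1+26.2+12.7)/3)
= (-21.0667, 22)

(-21.0667, 22)


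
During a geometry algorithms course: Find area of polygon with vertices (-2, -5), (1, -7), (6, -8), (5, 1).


Shoelace sum: ((-2)*(-7) - 1*(-5)) + (1*(-8) - 6*(-7)) + (6*1 - 5*(-8)) + (5*(-5) - (-2)*1)
= 76
Area = |76|/2 = 38

38


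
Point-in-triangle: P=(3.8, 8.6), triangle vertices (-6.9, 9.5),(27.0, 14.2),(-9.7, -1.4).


Cross products: AB x AP = -80.8, BC x BP = -156.4, CA x CP = -119.15
All same sign? yes

Yes, inside


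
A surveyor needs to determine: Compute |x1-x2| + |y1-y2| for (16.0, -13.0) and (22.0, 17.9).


|16-22| + |(-13)-17.9| = 6 + 30.9 = 36.9

36.9


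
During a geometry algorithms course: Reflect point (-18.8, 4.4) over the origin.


Reflection over origin: (x,y) -> (-x,-y)
(-18.8, 4.4) -> (18.8, -4.4)

(18.8, -4.4)


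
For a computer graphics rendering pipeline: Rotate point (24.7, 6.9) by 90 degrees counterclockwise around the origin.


90° CCW: (x,y) -> (-y, x)
(24.7,6.9) -> (-6.9, 24.7)

(-6.9, 24.7)


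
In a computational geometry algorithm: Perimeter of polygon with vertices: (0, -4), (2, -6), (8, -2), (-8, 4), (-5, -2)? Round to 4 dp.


Sides: (0, -4)->(2, -6): sqrt(8) = 2.828427, (2, -6)->(8, -2): sqrt(52) = 7.211103, (8, -2)->(-8, 4): sqrt(292) = 17.088007, (-8, 4)->(-5, -2): sqrt(45) = 6.708204, (-5, -2)->(0, -4): sqrt(29) = 5.385165
Sum = 39.220906
Perimeter = 39.2209

39.2209


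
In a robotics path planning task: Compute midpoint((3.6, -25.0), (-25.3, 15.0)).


M = ((3.6+(-25.3))/2, ((-25)+15)/2)
= (-10.85, -5)

(-10.85, -5)


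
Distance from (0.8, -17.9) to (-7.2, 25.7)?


dx=-8, dy=43.6
d^2 = (-8)^2 + 43.6^2 = 1964.96
d = sqrt(1964.96) = 44.3279

44.3279


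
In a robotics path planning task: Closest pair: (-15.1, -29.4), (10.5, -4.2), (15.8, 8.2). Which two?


d(P0,P1) = 35.9221, d(P0,P2) = 48.668, d(P1,P2) = 13.4852
Closest: P1 and P2

Closest pair: (10.5, -4.2) and (15.8, 8.2), distance = 13.4852


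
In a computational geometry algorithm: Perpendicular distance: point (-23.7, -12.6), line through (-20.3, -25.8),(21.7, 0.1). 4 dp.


|cross product| = 642.46
|line direction| = sqrt(2434.81) = 49.3438
Distance = 642.46/sqrt(2434.81) = 13.0201

13.0201


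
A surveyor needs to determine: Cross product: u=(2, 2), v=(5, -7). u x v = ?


u x v = u_x*v_y - u_y*v_x = 2*(-7) - 2*5
= (-14) - 10 = -24

-24


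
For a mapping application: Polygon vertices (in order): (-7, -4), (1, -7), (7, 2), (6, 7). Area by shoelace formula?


Shoelace sum: ((-7)*(-7) - 1*(-4)) + (1*2 - 7*(-7)) + (7*7 - 6*2) + (6*(-4) - (-7)*7)
= 166
Area = |166|/2 = 83

83


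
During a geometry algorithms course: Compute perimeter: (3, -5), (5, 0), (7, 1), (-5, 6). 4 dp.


Sides: (3, -5)->(5, 0): sqrt(29) = 5.385165, (5, 0)->(7, 1): sqrt(5) = 2.236068, (7, 1)->(-5, 6): sqrt(169) = 13, (-5, 6)->(3, -5): sqrt(185) = 13.601471
Sum = 34.222704
Perimeter = 34.2227

34.2227


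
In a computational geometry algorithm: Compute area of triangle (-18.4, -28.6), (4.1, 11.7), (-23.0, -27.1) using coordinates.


Area = |x_A(y_B-y_C) + x_B(y_C-y_A) + x_C(y_A-y_B)|/2
= |(-713.92) + 6.15 + 926.9|/2
= 219.13/2 = 109.565

109.565


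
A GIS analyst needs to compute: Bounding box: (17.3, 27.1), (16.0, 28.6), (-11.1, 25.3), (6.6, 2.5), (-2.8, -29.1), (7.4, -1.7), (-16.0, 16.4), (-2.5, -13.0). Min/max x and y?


x range: [-16, 17.3]
y range: [-29.1, 28.6]
Bounding box: (-16,-29.1) to (17.3,28.6)

(-16,-29.1) to (17.3,28.6)


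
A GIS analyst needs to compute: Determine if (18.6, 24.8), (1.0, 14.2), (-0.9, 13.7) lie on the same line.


Cross product: (1-18.6)*(13.7-24.8) - (14.2-24.8)*((-0.9)-18.6)
= -11.34

No, not collinear


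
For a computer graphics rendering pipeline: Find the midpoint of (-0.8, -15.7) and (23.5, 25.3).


M = (((-0.8)+23.5)/2, ((-15.7)+25.3)/2)
= (11.35, 4.8)

(11.35, 4.8)


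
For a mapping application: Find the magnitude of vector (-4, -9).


|u| = sqrt((-4)^2 + (-9)^2) = sqrt(97) = 9.8489

9.8489


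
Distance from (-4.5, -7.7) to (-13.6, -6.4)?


dx=-9.1, dy=1.3
d^2 = (-9.1)^2 + 1.3^2 = 84.5
d = sqrt(84.5) = 9.1924

9.1924


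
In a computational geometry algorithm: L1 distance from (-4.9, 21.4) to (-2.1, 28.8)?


|(-4.9)-(-2.1)| + |21.4-28.8| = 2.8 + 7.4 = 10.2

10.2


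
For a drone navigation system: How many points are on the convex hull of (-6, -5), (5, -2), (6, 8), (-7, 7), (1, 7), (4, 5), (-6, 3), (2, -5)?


Convex hull vertices (CCW): (-7, 7), (-6, -5), (2, -5), (5, -2), (6, 8)
Count = 5

5


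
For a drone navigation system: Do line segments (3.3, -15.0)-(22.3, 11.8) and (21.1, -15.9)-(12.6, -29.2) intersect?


Cross products: d1=-244.39, d2=-219.49, d3=-494.14, d4=-519.04
d1*d2 < 0 and d3*d4 < 0? no

No, they don't intersect


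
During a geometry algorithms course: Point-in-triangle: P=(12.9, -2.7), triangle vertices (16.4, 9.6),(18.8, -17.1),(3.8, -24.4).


Cross products: AB x AP = -122.97, BC x BP = -259.07, CA x CP = -35.98
All same sign? yes

Yes, inside


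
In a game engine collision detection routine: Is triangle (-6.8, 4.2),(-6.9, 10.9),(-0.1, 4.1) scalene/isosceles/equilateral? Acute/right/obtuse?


Side lengths squared: AB^2=44.9, BC^2=92.48, CA^2=44.9
Sorted: [44.9, 44.9, 92.48]
By sides: Isosceles, By angles: Obtuse

Isosceles, Obtuse


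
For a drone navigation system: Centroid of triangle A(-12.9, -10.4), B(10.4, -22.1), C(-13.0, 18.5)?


Centroid = ((x_A+x_B+x_C)/3, (y_A+y_B+y_C)/3)
= (((-12.9)+10.4+(-13))/3, ((-10.4)+(-22.1)+18.5)/3)
= (-5.1667, -4.6667)

(-5.1667, -4.6667)


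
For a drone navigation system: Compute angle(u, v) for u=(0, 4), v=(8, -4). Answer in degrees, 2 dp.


u.v = -16, |u| = sqrt(16) = 4, |v| = sqrt(80) = 8.9443
cos(theta) = u.v/(|u||v|) = -16/sqrt(1280) = -0.447214
theta = acos(-0.447214) = 116.57 degrees

116.57 degrees


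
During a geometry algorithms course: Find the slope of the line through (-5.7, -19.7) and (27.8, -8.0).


slope = (y2-y1)/(x2-x1) = ((-8)-(-19.7))/(27.8-(-5.7)) = 11.7/33.5 = 0.3493

0.3493


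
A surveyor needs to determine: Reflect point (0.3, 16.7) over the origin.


Reflection over origin: (x,y) -> (-x,-y)
(0.3, 16.7) -> (-0.3, -16.7)

(-0.3, -16.7)


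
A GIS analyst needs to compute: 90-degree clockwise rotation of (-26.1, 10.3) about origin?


90° CW: (x,y) -> (y, -x)
(-26.1,10.3) -> (10.3, 26.1)

(10.3, 26.1)


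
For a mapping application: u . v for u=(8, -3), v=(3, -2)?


u . v = u_x*v_x + u_y*v_y = 8*3 + (-3)*(-2)
= 24 + 6 = 30

30


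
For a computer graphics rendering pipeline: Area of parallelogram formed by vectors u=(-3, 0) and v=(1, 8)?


|u x v| = |(-3)*8 - 0*1|
= |(-24) - 0| = 24

24


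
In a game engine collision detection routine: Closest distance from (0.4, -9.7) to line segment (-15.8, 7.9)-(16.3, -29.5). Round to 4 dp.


Project P onto AB: t = 0.485 (clamped to [0,1])
Closest point on segment: (-0.23, -10.2407)
Distance: 0.8302

0.8302


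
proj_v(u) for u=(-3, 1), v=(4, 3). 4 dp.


u.v = -9, |v| = sqrt(25) = 5
Scalar projection = u.v / |v| = -9 / sqrt(25) = -1.8

-1.8


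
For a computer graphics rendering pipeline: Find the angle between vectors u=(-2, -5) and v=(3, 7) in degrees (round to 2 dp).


u.v = -41, |u| = sqrt(29) = 5.3852, |v| = sqrt(58) = 7.6158
cos(theta) = u.v/(|u||v|) = -41/sqrt(1682) = -0.999703
theta = acos(-0.999703) = 178.6 degrees

178.6 degrees


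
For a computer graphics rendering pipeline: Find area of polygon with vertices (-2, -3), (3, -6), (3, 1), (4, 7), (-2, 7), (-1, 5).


Shoelace sum: ((-2)*(-6) - 3*(-3)) + (3*1 - 3*(-6)) + (3*7 - 4*1) + (4*7 - (-2)*7) + ((-2)*5 - (-1)*7) + ((-1)*(-3) - (-2)*5)
= 111
Area = |111|/2 = 55.5

55.5


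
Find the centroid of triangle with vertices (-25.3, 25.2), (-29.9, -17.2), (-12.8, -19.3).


Centroid = ((x_A+x_B+x_C)/3, (y_A+y_B+y_C)/3)
= (((-25.3)+(-29.9)+(-12.8))/3, (25.2+(-17.2)+(-19.3))/3)
= (-22.6667, -3.7667)

(-22.6667, -3.7667)


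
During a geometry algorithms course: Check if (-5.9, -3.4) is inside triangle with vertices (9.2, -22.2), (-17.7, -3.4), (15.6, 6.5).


Cross products: AB x AP = -221.84, BC x BP = -116.82, CA x CP = -553.69
All same sign? yes

Yes, inside


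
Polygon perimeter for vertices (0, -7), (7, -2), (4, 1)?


Sides: (0, -7)->(7, -2): sqrt(74) = 8.602325, (7, -2)->(4, 1): sqrt(18) = 4.242641, (4, 1)->(0, -7): sqrt(80) = 8.944272
Sum = 21.789238
Perimeter = 21.7892

21.7892


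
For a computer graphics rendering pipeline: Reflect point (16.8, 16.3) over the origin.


Reflection over origin: (x,y) -> (-x,-y)
(16.8, 16.3) -> (-16.8, -16.3)

(-16.8, -16.3)


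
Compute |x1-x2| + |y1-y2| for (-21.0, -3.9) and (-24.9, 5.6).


|(-21)-(-24.9)| + |(-3.9)-5.6| = 3.9 + 9.5 = 13.4

13.4


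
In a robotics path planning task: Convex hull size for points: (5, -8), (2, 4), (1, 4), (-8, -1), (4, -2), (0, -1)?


Convex hull vertices (CCW): (-8, -1), (5, -8), (4, -2), (2, 4), (1, 4)
Count = 5

5


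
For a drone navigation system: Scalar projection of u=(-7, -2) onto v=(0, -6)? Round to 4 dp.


u.v = 12, |v| = sqrt(36) = 6
Scalar projection = u.v / |v| = 12 / sqrt(36) = 2

2


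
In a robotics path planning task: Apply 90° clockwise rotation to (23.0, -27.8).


90° CW: (x,y) -> (y, -x)
(23,-27.8) -> (-27.8, -23)

(-27.8, -23)


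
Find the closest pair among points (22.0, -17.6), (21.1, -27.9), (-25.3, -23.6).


d(P0,P1) = 10.3392, d(P0,P2) = 47.679, d(P1,P2) = 46.5988
Closest: P0 and P1

Closest pair: (22.0, -17.6) and (21.1, -27.9), distance = 10.3392


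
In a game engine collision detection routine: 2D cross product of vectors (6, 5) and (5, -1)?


u x v = u_x*v_y - u_y*v_x = 6*(-1) - 5*5
= (-6) - 25 = -31

-31


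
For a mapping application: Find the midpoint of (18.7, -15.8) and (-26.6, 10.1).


M = ((18.7+(-26.6))/2, ((-15.8)+10.1)/2)
= (-3.95, -2.85)

(-3.95, -2.85)


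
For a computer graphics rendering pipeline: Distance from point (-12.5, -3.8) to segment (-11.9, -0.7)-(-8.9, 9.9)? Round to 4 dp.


Project P onto AB: t = 0 (clamped to [0,1])
Closest point on segment: (-11.9, -0.7)
Distance: 3.1575

3.1575


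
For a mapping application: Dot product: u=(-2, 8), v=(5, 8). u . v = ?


u . v = u_x*v_x + u_y*v_y = (-2)*5 + 8*8
= (-10) + 64 = 54

54


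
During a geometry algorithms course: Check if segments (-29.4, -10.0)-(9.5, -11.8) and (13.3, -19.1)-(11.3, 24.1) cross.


Cross products: d1=1826.44, d2=149.56, d3=-277.13, d4=1399.75
d1*d2 < 0 and d3*d4 < 0? no

No, they don't intersect


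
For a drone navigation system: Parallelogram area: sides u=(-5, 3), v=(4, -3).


|u x v| = |(-5)*(-3) - 3*4|
= |15 - 12| = 3

3


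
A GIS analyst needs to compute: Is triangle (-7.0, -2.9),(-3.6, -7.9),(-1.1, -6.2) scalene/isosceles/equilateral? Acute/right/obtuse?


Side lengths squared: AB^2=36.56, BC^2=9.14, CA^2=45.7
Sorted: [9.14, 36.56, 45.7]
By sides: Scalene, By angles: Right

Scalene, Right


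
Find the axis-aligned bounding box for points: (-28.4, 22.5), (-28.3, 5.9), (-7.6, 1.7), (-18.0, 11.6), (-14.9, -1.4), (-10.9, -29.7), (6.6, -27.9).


x range: [-28.4, 6.6]
y range: [-29.7, 22.5]
Bounding box: (-28.4,-29.7) to (6.6,22.5)

(-28.4,-29.7) to (6.6,22.5)


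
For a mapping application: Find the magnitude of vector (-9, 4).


|u| = sqrt((-9)^2 + 4^2) = sqrt(97) = 9.8489

9.8489


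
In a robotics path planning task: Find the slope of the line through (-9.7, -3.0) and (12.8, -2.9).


slope = (y2-y1)/(x2-x1) = ((-2.9)-(-3))/(12.8-(-9.7)) = 0.1/22.5 = 0.0044

0.0044


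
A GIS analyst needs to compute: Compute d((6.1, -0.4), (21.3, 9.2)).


dx=15.2, dy=9.6
d^2 = 15.2^2 + 9.6^2 = 323.2
d = sqrt(323.2) = 17.9778

17.9778


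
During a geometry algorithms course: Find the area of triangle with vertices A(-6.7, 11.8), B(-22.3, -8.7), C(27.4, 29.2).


Area = |x_A(y_B-y_C) + x_B(y_C-y_A) + x_C(y_A-y_B)|/2
= |253.93 + (-388.02) + 561.7|/2
= 427.61/2 = 213.805

213.805


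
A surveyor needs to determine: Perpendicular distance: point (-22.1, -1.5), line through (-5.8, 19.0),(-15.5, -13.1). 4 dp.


|cross product| = 324.38
|line direction| = sqrt(1124.5) = 33.5336
Distance = 324.38/sqrt(1124.5) = 9.6733

9.6733


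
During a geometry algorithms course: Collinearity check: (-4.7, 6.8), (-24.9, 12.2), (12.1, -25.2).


Cross product: ((-24.9)-(-4.7))*((-25.2)-6.8) - (12.2-6.8)*(12.1-(-4.7))
= 555.68

No, not collinear


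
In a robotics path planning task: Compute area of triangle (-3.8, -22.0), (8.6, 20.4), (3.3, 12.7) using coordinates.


Area = |x_A(y_B-y_C) + x_B(y_C-y_A) + x_C(y_A-y_B)|/2
= |(-29.26) + 298.42 + (-139.92)|/2
= 129.24/2 = 64.62

64.62


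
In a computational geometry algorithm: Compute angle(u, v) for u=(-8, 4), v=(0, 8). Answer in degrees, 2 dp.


u.v = 32, |u| = sqrt(80) = 8.9443, |v| = sqrt(64) = 8
cos(theta) = u.v/(|u||v|) = 32/sqrt(5120) = 0.447214
theta = acos(0.447214) = 63.43 degrees

63.43 degrees


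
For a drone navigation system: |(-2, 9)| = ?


|u| = sqrt((-2)^2 + 9^2) = sqrt(85) = 9.2195

9.2195


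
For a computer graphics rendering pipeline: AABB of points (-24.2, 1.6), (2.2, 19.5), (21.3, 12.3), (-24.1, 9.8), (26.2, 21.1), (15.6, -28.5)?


x range: [-24.2, 26.2]
y range: [-28.5, 21.1]
Bounding box: (-24.2,-28.5) to (26.2,21.1)

(-24.2,-28.5) to (26.2,21.1)


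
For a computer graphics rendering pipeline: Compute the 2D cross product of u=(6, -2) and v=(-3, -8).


u x v = u_x*v_y - u_y*v_x = 6*(-8) - (-2)*(-3)
= (-48) - 6 = -54

-54


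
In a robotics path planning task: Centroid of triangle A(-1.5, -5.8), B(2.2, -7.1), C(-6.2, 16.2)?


Centroid = ((x_A+x_B+x_C)/3, (y_A+y_B+y_C)/3)
= (((-1.5)+2.2+(-6.2))/3, ((-5.8)+(-7.1)+16.2)/3)
= (-1.8333, 1.1)

(-1.8333, 1.1)


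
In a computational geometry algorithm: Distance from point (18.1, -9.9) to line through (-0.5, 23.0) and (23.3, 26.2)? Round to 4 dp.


|cross product| = 842.54
|line direction| = sqrt(576.68) = 24.0142
Distance = 842.54/sqrt(576.68) = 35.0851

35.0851


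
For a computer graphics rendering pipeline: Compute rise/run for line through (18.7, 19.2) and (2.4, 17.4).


slope = (y2-y1)/(x2-x1) = (17.4-19.2)/(2.4-18.7) = (-1.8)/(-16.3) = 0.1104

0.1104


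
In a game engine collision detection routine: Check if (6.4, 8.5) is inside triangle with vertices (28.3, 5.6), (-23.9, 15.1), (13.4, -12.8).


Cross products: AB x AP = 56.67, BC x BP = 599.19, CA x CP = 446.17
All same sign? yes

Yes, inside


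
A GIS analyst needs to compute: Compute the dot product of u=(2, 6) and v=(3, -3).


u . v = u_x*v_x + u_y*v_y = 2*3 + 6*(-3)
= 6 + (-18) = -12

-12


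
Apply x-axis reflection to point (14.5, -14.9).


Reflection over x-axis: (x,y) -> (x,-y)
(14.5, -14.9) -> (14.5, 14.9)

(14.5, 14.9)


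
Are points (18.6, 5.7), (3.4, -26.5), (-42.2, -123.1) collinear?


Cross product: (3.4-18.6)*((-123.1)-5.7) - ((-26.5)-5.7)*((-42.2)-18.6)
= 0

Yes, collinear


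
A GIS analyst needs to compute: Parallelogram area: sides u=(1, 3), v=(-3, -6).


|u x v| = |1*(-6) - 3*(-3)|
= |(-6) - (-9)| = 3

3


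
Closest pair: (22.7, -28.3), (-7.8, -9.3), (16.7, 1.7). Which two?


d(P0,P1) = 35.934, d(P0,P2) = 30.5941, d(P1,P2) = 26.8561
Closest: P1 and P2

Closest pair: (-7.8, -9.3) and (16.7, 1.7), distance = 26.8561


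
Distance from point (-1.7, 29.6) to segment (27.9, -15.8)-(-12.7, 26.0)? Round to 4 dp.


Project P onto AB: t = 0.9128 (clamped to [0,1])
Closest point on segment: (-9.1594, 22.3547)
Distance: 10.3989

10.3989


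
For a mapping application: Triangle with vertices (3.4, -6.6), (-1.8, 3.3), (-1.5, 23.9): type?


Side lengths squared: AB^2=125.05, BC^2=424.45, CA^2=954.26
Sorted: [125.05, 424.45, 954.26]
By sides: Scalene, By angles: Obtuse

Scalene, Obtuse


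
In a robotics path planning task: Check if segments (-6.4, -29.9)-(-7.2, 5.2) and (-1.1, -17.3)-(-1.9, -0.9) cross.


Cross products: d1=97, d2=82.04, d3=-196.11, d4=-181.15
d1*d2 < 0 and d3*d4 < 0? no

No, they don't intersect


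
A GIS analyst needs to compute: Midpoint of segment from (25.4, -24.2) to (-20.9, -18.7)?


M = ((25.4+(-20.9))/2, ((-24.2)+(-18.7))/2)
= (2.25, -21.45)

(2.25, -21.45)


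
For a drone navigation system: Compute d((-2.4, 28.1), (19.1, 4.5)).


dx=21.5, dy=-23.6
d^2 = 21.5^2 + (-23.6)^2 = 1019.21
d = sqrt(1019.21) = 31.9251

31.9251


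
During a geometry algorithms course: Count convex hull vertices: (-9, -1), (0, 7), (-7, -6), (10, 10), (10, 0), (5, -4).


Convex hull vertices (CCW): (-9, -1), (-7, -6), (5, -4), (10, 0), (10, 10), (0, 7)
Count = 6

6


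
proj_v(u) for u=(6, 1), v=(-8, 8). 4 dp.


u.v = -40, |v| = sqrt(128) = 11.3137
Scalar projection = u.v / |v| = -40 / sqrt(128) = -3.5355

-3.5355


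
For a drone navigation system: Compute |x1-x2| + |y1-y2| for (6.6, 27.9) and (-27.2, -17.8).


|6.6-(-27.2)| + |27.9-(-17.8)| = 33.8 + 45.7 = 79.5

79.5


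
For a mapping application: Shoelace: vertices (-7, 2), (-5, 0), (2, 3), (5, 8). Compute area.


Shoelace sum: ((-7)*0 - (-5)*2) + ((-5)*3 - 2*0) + (2*8 - 5*3) + (5*2 - (-7)*8)
= 62
Area = |62|/2 = 31

31


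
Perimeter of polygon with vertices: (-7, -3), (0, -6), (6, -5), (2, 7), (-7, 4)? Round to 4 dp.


Sides: (-7, -3)->(0, -6): sqrt(58) = 7.615773, (0, -6)->(6, -5): sqrt(37) = 6.082763, (6, -5)->(2, 7): sqrt(160) = 12.649111, (2, 7)->(-7, 4): sqrt(90) = 9.486833, (-7, 4)->(-7, -3): sqrt(49) = 7
Sum = 42.83448
Perimeter = 42.8345

42.8345


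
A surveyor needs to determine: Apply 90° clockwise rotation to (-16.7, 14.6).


90° CW: (x,y) -> (y, -x)
(-16.7,14.6) -> (14.6, 16.7)

(14.6, 16.7)


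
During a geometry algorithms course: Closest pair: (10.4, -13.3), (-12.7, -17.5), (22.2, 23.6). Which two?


d(P0,P1) = 23.4787, d(P0,P2) = 38.7408, d(P1,P2) = 53.9186
Closest: P0 and P1

Closest pair: (10.4, -13.3) and (-12.7, -17.5), distance = 23.4787


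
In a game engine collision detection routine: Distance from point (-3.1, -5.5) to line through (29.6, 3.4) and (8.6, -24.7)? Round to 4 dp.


|cross product| = 731.97
|line direction| = sqrt(1230.61) = 35.0801
Distance = 731.97/sqrt(1230.61) = 20.8657

20.8657


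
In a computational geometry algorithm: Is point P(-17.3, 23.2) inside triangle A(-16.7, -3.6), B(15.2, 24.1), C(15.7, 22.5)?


Cross products: AB x AP = 871.54, BC x BP = -52.45, CA x CP = -883.98
All same sign? no

No, outside


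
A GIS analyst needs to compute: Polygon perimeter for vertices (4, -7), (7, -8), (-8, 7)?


Sides: (4, -7)->(7, -8): sqrt(10) = 3.162278, (7, -8)->(-8, 7): sqrt(450) = 21.213203, (-8, 7)->(4, -7): sqrt(340) = 18.439089
Sum = 42.81457
Perimeter = 42.8146

42.8146


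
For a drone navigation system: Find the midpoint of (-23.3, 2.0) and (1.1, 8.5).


M = (((-23.3)+1.1)/2, (2+8.5)/2)
= (-11.1, 5.25)

(-11.1, 5.25)


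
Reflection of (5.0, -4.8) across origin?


Reflection over origin: (x,y) -> (-x,-y)
(5, -4.8) -> (-5, 4.8)

(-5, 4.8)


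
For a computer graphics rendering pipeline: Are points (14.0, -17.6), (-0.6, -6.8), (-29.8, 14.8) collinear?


Cross product: ((-0.6)-14)*(14.8-(-17.6)) - ((-6.8)-(-17.6))*((-29.8)-14)
= 0

Yes, collinear


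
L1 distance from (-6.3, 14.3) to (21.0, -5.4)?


|(-6.3)-21| + |14.3-(-5.4)| = 27.3 + 19.7 = 47

47


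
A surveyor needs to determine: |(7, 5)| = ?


|u| = sqrt(7^2 + 5^2) = sqrt(74) = 8.6023

8.6023


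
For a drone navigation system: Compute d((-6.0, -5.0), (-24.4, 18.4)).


dx=-18.4, dy=23.4
d^2 = (-18.4)^2 + 23.4^2 = 886.12
d = sqrt(886.12) = 29.7678

29.7678


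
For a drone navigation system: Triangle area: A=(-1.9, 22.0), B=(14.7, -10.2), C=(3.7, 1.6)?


Area = |x_A(y_B-y_C) + x_B(y_C-y_A) + x_C(y_A-y_B)|/2
= |22.42 + (-299.88) + 119.14|/2
= 158.32/2 = 79.16

79.16


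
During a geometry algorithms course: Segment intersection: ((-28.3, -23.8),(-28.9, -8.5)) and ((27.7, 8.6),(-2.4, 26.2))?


Cross products: d1=1960.84, d2=1510.87, d3=-876.24, d4=-426.27
d1*d2 < 0 and d3*d4 < 0? no

No, they don't intersect


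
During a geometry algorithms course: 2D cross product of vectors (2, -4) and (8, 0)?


u x v = u_x*v_y - u_y*v_x = 2*0 - (-4)*8
= 0 - (-32) = 32

32


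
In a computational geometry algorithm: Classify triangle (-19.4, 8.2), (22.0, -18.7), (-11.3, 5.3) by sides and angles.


Side lengths squared: AB^2=2437.57, BC^2=1684.89, CA^2=74.02
Sorted: [74.02, 1684.89, 2437.57]
By sides: Scalene, By angles: Obtuse

Scalene, Obtuse


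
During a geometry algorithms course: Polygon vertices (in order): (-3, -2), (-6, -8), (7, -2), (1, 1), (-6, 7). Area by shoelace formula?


Shoelace sum: ((-3)*(-8) - (-6)*(-2)) + ((-6)*(-2) - 7*(-8)) + (7*1 - 1*(-2)) + (1*7 - (-6)*1) + ((-6)*(-2) - (-3)*7)
= 135
Area = |135|/2 = 67.5

67.5


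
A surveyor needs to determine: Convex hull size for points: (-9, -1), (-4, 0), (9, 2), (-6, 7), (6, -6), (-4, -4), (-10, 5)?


Convex hull vertices (CCW): (-10, 5), (-9, -1), (-4, -4), (6, -6), (9, 2), (-6, 7)
Count = 6

6


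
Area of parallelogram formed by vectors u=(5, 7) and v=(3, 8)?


|u x v| = |5*8 - 7*3|
= |40 - 21| = 19

19


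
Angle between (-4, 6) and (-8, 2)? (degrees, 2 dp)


u.v = 44, |u| = sqrt(52) = 7.2111, |v| = sqrt(68) = 8.2462
cos(theta) = u.v/(|u||v|) = 44/sqrt(3536) = 0.73994
theta = acos(0.73994) = 42.27 degrees

42.27 degrees


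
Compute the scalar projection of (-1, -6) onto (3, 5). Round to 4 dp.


u.v = -33, |v| = sqrt(34) = 5.831
Scalar projection = u.v / |v| = -33 / sqrt(34) = -5.6595

-5.6595


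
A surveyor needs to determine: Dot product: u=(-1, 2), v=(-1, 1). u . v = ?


u . v = u_x*v_x + u_y*v_y = (-1)*(-1) + 2*1
= 1 + 2 = 3

3


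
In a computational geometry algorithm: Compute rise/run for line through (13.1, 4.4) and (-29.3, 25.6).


slope = (y2-y1)/(x2-x1) = (25.6-4.4)/((-29.3)-13.1) = 21.2/(-42.4) = -0.5

-0.5


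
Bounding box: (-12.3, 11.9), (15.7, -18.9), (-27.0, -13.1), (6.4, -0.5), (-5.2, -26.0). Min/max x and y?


x range: [-27, 15.7]
y range: [-26, 11.9]
Bounding box: (-27,-26) to (15.7,11.9)

(-27,-26) to (15.7,11.9)


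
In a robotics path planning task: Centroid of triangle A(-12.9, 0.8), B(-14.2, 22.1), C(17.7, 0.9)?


Centroid = ((x_A+x_B+x_C)/3, (y_A+y_B+y_C)/3)
= (((-12.9)+(-14.2)+17.7)/3, (0.8+22.1+0.9)/3)
= (-3.1333, 7.9333)

(-3.1333, 7.9333)


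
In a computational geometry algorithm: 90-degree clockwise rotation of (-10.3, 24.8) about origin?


90° CW: (x,y) -> (y, -x)
(-10.3,24.8) -> (24.8, 10.3)

(24.8, 10.3)


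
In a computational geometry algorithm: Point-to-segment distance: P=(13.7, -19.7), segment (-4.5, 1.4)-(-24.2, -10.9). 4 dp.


Project P onto AB: t = 0 (clamped to [0,1])
Closest point on segment: (-4.5, 1.4)
Distance: 27.8649

27.8649


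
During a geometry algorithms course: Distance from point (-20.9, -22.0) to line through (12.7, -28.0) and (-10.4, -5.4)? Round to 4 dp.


|cross product| = 620.76
|line direction| = sqrt(1044.37) = 32.3167
Distance = 620.76/sqrt(1044.37) = 19.2086

19.2086


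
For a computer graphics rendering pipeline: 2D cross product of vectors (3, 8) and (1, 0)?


u x v = u_x*v_y - u_y*v_x = 3*0 - 8*1
= 0 - 8 = -8

-8


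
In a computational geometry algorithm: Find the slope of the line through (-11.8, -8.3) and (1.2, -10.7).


slope = (y2-y1)/(x2-x1) = ((-10.7)-(-8.3))/(1.2-(-11.8)) = (-2.4)/13 = -0.1846

-0.1846


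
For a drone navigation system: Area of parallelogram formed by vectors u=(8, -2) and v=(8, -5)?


|u x v| = |8*(-5) - (-2)*8|
= |(-40) - (-16)| = 24

24


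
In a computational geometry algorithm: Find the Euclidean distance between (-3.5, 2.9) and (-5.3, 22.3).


dx=-1.8, dy=19.4
d^2 = (-1.8)^2 + 19.4^2 = 379.6
d = sqrt(379.6) = 19.4833

19.4833


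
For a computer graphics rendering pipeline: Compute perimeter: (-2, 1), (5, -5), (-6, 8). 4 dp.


Sides: (-2, 1)->(5, -5): sqrt(85) = 9.219544, (5, -5)->(-6, 8): sqrt(290) = 17.029386, (-6, 8)->(-2, 1): sqrt(65) = 8.062258
Sum = 34.311188
Perimeter = 34.3112

34.3112


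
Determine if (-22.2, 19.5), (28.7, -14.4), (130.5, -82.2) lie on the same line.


Cross product: (28.7-(-22.2))*((-82.2)-19.5) - ((-14.4)-19.5)*(130.5-(-22.2))
= 0

Yes, collinear


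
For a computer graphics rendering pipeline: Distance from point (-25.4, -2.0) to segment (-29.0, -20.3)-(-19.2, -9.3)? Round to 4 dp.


Project P onto AB: t = 1 (clamped to [0,1])
Closest point on segment: (-19.2, -9.3)
Distance: 9.5776

9.5776


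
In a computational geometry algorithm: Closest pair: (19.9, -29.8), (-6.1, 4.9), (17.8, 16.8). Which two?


d(P0,P1) = 43.36, d(P0,P2) = 46.6473, d(P1,P2) = 26.6987
Closest: P1 and P2

Closest pair: (-6.1, 4.9) and (17.8, 16.8), distance = 26.6987


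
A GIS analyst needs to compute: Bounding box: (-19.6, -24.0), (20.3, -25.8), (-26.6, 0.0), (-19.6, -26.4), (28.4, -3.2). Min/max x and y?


x range: [-26.6, 28.4]
y range: [-26.4, 0]
Bounding box: (-26.6,-26.4) to (28.4,0)

(-26.6,-26.4) to (28.4,0)


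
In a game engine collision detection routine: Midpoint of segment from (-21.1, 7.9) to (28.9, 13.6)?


M = (((-21.1)+28.9)/2, (7.9+13.6)/2)
= (3.9, 10.75)

(3.9, 10.75)


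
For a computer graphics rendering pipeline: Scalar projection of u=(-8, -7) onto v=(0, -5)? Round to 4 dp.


u.v = 35, |v| = sqrt(25) = 5
Scalar projection = u.v / |v| = 35 / sqrt(25) = 7

7


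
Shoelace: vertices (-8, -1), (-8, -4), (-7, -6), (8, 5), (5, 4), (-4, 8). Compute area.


Shoelace sum: ((-8)*(-4) - (-8)*(-1)) + ((-8)*(-6) - (-7)*(-4)) + ((-7)*5 - 8*(-6)) + (8*4 - 5*5) + (5*8 - (-4)*4) + ((-4)*(-1) - (-8)*8)
= 188
Area = |188|/2 = 94

94


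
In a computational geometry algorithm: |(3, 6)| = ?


|u| = sqrt(3^2 + 6^2) = sqrt(45) = 6.7082

6.7082


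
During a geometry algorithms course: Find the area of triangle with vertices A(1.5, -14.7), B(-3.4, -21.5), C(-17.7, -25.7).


Area = |x_A(y_B-y_C) + x_B(y_C-y_A) + x_C(y_A-y_B)|/2
= |6.3 + 37.4 + (-120.36)|/2
= 76.66/2 = 38.33

38.33


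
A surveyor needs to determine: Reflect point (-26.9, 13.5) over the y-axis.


Reflection over y-axis: (x,y) -> (-x,y)
(-26.9, 13.5) -> (26.9, 13.5)

(26.9, 13.5)


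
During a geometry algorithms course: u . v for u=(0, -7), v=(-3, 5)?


u . v = u_x*v_x + u_y*v_y = 0*(-3) + (-7)*5
= 0 + (-35) = -35

-35


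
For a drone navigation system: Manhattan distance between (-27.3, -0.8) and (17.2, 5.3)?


|(-27.3)-17.2| + |(-0.8)-5.3| = 44.5 + 6.1 = 50.6

50.6


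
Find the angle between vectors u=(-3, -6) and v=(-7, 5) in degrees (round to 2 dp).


u.v = -9, |u| = sqrt(45) = 6.7082, |v| = sqrt(74) = 8.6023
cos(theta) = u.v/(|u||v|) = -9/sqrt(3330) = -0.155963
theta = acos(-0.155963) = 98.97 degrees

98.97 degrees


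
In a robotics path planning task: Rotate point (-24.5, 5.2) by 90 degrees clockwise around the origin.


90° CW: (x,y) -> (y, -x)
(-24.5,5.2) -> (5.2, 24.5)

(5.2, 24.5)


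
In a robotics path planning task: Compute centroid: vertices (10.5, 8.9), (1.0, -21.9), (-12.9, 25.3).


Centroid = ((x_A+x_B+x_C)/3, (y_A+y_B+y_C)/3)
= ((10.5+1+(-12.9))/3, (8.9+(-21.9)+25.3)/3)
= (-0.4667, 4.1)

(-0.4667, 4.1)


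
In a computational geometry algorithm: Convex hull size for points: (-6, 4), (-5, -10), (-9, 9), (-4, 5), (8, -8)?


Convex hull vertices (CCW): (-9, 9), (-5, -10), (8, -8), (-4, 5)
Count = 4

4


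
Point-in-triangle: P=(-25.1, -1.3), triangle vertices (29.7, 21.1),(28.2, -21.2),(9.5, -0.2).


Cross products: AB x AP = -2284.44, BC x BP = 747.17, CA x CP = 714.76
All same sign? no

No, outside


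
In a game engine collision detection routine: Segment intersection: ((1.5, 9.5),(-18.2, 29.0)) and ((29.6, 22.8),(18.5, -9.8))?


Cross products: d1=-768.43, d2=-1627.1, d3=-809.96, d4=48.71
d1*d2 < 0 and d3*d4 < 0? no

No, they don't intersect


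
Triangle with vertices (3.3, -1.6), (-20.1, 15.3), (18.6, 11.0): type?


Side lengths squared: AB^2=833.17, BC^2=1516.18, CA^2=392.85
Sorted: [392.85, 833.17, 1516.18]
By sides: Scalene, By angles: Obtuse

Scalene, Obtuse


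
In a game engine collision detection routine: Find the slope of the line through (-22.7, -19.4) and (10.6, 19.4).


slope = (y2-y1)/(x2-x1) = (19.4-(-19.4))/(10.6-(-22.7)) = 38.8/33.3 = 1.1652

1.1652


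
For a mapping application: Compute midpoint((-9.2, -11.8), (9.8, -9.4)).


M = (((-9.2)+9.8)/2, ((-11.8)+(-9.4))/2)
= (0.3, -10.6)

(0.3, -10.6)


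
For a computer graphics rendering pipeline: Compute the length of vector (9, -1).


|u| = sqrt(9^2 + (-1)^2) = sqrt(82) = 9.0554

9.0554


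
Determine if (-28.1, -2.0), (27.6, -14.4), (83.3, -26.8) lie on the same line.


Cross product: (27.6-(-28.1))*((-26.8)-(-2)) - ((-14.4)-(-2))*(83.3-(-28.1))
= 0

Yes, collinear


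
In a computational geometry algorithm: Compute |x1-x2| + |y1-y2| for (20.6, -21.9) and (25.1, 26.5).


|20.6-25.1| + |(-21.9)-26.5| = 4.5 + 48.4 = 52.9

52.9


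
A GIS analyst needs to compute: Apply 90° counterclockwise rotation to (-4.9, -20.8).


90° CCW: (x,y) -> (-y, x)
(-4.9,-20.8) -> (20.8, -4.9)

(20.8, -4.9)


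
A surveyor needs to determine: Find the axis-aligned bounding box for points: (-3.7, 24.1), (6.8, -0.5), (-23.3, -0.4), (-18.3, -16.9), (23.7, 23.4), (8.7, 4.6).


x range: [-23.3, 23.7]
y range: [-16.9, 24.1]
Bounding box: (-23.3,-16.9) to (23.7,24.1)

(-23.3,-16.9) to (23.7,24.1)


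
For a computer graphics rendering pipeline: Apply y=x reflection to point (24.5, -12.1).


Reflection over y=x: (x,y) -> (y,x)
(24.5, -12.1) -> (-12.1, 24.5)

(-12.1, 24.5)


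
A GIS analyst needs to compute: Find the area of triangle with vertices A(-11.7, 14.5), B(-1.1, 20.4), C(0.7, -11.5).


Area = |x_A(y_B-y_C) + x_B(y_C-y_A) + x_C(y_A-y_B)|/2
= |(-373.23) + 28.6 + (-4.13)|/2
= 348.76/2 = 174.38

174.38


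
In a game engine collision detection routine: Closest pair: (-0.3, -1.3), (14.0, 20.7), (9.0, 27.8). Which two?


d(P0,P1) = 26.2391, d(P0,P2) = 30.55, d(P1,P2) = 8.6839
Closest: P1 and P2

Closest pair: (14.0, 20.7) and (9.0, 27.8), distance = 8.6839


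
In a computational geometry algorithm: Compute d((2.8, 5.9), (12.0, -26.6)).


dx=9.2, dy=-32.5
d^2 = 9.2^2 + (-32.5)^2 = 1140.89
d = sqrt(1140.89) = 33.7771

33.7771


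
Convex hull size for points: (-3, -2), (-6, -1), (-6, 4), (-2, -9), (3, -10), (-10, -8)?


Convex hull vertices (CCW): (-10, -8), (3, -10), (-6, 4)
Count = 3

3


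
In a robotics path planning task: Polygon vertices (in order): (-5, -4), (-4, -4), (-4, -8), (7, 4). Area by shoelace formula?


Shoelace sum: ((-5)*(-4) - (-4)*(-4)) + ((-4)*(-8) - (-4)*(-4)) + ((-4)*4 - 7*(-8)) + (7*(-4) - (-5)*4)
= 52
Area = |52|/2 = 26

26


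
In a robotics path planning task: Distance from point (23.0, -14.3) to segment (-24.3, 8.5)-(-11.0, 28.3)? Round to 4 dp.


Project P onto AB: t = 0.3123 (clamped to [0,1])
Closest point on segment: (-20.147, 14.6826)
Distance: 51.9775

51.9775


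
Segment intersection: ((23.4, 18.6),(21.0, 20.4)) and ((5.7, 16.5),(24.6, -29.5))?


Cross products: d1=853.89, d2=777.51, d3=36.9, d4=113.28
d1*d2 < 0 and d3*d4 < 0? no

No, they don't intersect


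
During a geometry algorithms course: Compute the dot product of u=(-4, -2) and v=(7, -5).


u . v = u_x*v_x + u_y*v_y = (-4)*7 + (-2)*(-5)
= (-28) + 10 = -18

-18


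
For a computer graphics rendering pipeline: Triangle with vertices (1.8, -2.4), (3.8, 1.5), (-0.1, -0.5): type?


Side lengths squared: AB^2=19.21, BC^2=19.21, CA^2=7.22
Sorted: [7.22, 19.21, 19.21]
By sides: Isosceles, By angles: Acute

Isosceles, Acute


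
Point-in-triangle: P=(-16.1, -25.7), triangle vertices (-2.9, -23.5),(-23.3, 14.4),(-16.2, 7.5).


Cross products: AB x AP = 545.16, BC x BP = -235.03, CA x CP = -438.46
All same sign? no

No, outside


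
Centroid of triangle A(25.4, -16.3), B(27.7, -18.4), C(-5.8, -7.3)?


Centroid = ((x_A+x_B+x_C)/3, (y_A+y_B+y_C)/3)
= ((25.4+27.7+(-5.8))/3, ((-16.3)+(-18.4)+(-7.3))/3)
= (15.7667, -14)

(15.7667, -14)


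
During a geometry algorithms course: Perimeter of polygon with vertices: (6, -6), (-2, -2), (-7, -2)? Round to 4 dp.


Sides: (6, -6)->(-2, -2): sqrt(80) = 8.944272, (-2, -2)->(-7, -2): sqrt(25) = 5, (-7, -2)->(6, -6): sqrt(185) = 13.601471
Sum = 27.545743
Perimeter = 27.5457

27.5457


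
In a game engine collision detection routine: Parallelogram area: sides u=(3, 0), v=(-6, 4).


|u x v| = |3*4 - 0*(-6)|
= |12 - 0| = 12

12


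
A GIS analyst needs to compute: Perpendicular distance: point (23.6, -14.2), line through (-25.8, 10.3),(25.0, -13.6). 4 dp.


|cross product| = 63.94
|line direction| = sqrt(3151.85) = 56.1413
Distance = 63.94/sqrt(3151.85) = 1.1389

1.1389


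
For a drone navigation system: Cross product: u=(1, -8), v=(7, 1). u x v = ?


u x v = u_x*v_y - u_y*v_x = 1*1 - (-8)*7
= 1 - (-56) = 57

57


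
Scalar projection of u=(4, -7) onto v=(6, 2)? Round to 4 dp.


u.v = 10, |v| = sqrt(40) = 6.3246
Scalar projection = u.v / |v| = 10 / sqrt(40) = 1.5811

1.5811


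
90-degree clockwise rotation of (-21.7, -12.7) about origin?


90° CW: (x,y) -> (y, -x)
(-21.7,-12.7) -> (-12.7, 21.7)

(-12.7, 21.7)


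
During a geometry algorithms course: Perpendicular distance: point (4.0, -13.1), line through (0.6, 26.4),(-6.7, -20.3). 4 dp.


|cross product| = 447.13
|line direction| = sqrt(2234.18) = 47.2671
Distance = 447.13/sqrt(2234.18) = 9.4596

9.4596


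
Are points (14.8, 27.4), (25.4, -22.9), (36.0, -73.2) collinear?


Cross product: (25.4-14.8)*((-73.2)-27.4) - ((-22.9)-27.4)*(36-14.8)
= 0

Yes, collinear


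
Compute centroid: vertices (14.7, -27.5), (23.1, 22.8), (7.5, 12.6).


Centroid = ((x_A+x_B+x_C)/3, (y_A+y_B+y_C)/3)
= ((14.7+23.1+7.5)/3, ((-27.5)+22.8+12.6)/3)
= (15.1, 2.6333)

(15.1, 2.6333)


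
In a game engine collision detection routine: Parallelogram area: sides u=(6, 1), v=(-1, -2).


|u x v| = |6*(-2) - 1*(-1)|
= |(-12) - (-1)| = 11

11


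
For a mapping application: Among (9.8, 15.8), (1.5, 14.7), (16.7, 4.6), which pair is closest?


d(P0,P1) = 8.3726, d(P0,P2) = 13.1548, d(P1,P2) = 18.2497
Closest: P0 and P1

Closest pair: (9.8, 15.8) and (1.5, 14.7), distance = 8.3726


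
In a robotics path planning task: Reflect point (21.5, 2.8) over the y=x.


Reflection over y=x: (x,y) -> (y,x)
(21.5, 2.8) -> (2.8, 21.5)

(2.8, 21.5)


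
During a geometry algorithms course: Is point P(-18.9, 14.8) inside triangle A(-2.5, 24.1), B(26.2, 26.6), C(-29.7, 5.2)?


Cross products: AB x AP = -225.91, BC x BP = -305.52, CA x CP = 57
All same sign? no

No, outside


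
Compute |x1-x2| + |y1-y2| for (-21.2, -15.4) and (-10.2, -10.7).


|(-21.2)-(-10.2)| + |(-15.4)-(-10.7)| = 11 + 4.7 = 15.7

15.7


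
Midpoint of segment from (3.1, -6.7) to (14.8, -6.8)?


M = ((3.1+14.8)/2, ((-6.7)+(-6.8))/2)
= (8.95, -6.75)

(8.95, -6.75)


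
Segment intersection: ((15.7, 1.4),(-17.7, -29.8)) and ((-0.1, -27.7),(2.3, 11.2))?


Cross products: d1=-544.78, d2=679.6, d3=478.98, d4=-745.4
d1*d2 < 0 and d3*d4 < 0? yes

Yes, they intersect


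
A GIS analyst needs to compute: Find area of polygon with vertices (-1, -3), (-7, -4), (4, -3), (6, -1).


Shoelace sum: ((-1)*(-4) - (-7)*(-3)) + ((-7)*(-3) - 4*(-4)) + (4*(-1) - 6*(-3)) + (6*(-3) - (-1)*(-1))
= 15
Area = |15|/2 = 7.5

7.5


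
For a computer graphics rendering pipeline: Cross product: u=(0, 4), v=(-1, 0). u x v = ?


u x v = u_x*v_y - u_y*v_x = 0*0 - 4*(-1)
= 0 - (-4) = 4

4


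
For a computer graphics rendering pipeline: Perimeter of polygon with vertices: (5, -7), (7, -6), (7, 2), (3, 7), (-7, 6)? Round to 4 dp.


Sides: (5, -7)->(7, -6): sqrt(5) = 2.236068, (7, -6)->(7, 2): sqrt(64) = 8, (7, 2)->(3, 7): sqrt(41) = 6.403124, (3, 7)->(-7, 6): sqrt(101) = 10.049876, (-7, 6)->(5, -7): sqrt(313) = 17.691806
Sum = 44.380874
Perimeter = 44.3809

44.3809


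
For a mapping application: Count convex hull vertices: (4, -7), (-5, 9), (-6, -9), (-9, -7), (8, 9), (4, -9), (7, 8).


Convex hull vertices (CCW): (-9, -7), (-6, -9), (4, -9), (8, 9), (-5, 9)
Count = 5

5


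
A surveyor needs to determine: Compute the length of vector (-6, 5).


|u| = sqrt((-6)^2 + 5^2) = sqrt(61) = 7.8102

7.8102


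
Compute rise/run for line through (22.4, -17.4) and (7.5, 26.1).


slope = (y2-y1)/(x2-x1) = (26.1-(-17.4))/(7.5-22.4) = 43.5/(-14.9) = -2.9195

-2.9195


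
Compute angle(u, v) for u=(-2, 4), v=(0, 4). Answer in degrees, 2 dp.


u.v = 16, |u| = sqrt(20) = 4.4721, |v| = sqrt(16) = 4
cos(theta) = u.v/(|u||v|) = 16/sqrt(320) = 0.894427
theta = acos(0.894427) = 26.57 degrees

26.57 degrees


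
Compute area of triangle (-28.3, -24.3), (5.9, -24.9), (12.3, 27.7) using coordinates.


Area = |x_A(y_B-y_C) + x_B(y_C-y_A) + x_C(y_A-y_B)|/2
= |1488.58 + 306.8 + 7.38|/2
= 1802.76/2 = 901.38

901.38


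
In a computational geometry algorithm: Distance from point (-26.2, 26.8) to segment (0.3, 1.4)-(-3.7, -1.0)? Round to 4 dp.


Project P onto AB: t = 1 (clamped to [0,1])
Closest point on segment: (-3.7, -1)
Distance: 35.7644

35.7644


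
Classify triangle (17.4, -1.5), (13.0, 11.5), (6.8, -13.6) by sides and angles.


Side lengths squared: AB^2=188.36, BC^2=668.45, CA^2=258.77
Sorted: [188.36, 258.77, 668.45]
By sides: Scalene, By angles: Obtuse

Scalene, Obtuse
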